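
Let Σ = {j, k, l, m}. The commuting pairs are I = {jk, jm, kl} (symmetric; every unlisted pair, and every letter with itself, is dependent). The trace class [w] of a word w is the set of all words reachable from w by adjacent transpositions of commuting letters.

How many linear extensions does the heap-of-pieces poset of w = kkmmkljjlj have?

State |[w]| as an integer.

piece 0:k — minimal
piece 1:k rests on {0:k}
piece 2:m rests on {1:k}
piece 3:m rests on {2:m}
piece 4:k rests on {3:m}
piece 5:l rests on {3:m}
piece 6:j rests on {5:l}
piece 7:j rests on {6:j}
piece 8:l rests on {7:j}
piece 9:j rests on {8:l}
minimal pieces: {0:k}
ways to finish when only these pieces remain (= sum over removing one remaining piece with nothing left below it):
  1 left: {4}→1  {9}→1
  2 left: {4,9}→2  {8,9}→1
  3 left: {4,8,9}→3  {7,8,9}→1
  4 left: {4,7,8,9}→4  {6,7,8,9}→1
  5 left: {4,6,7,8,9}→5  {5,6,7,8,9}→1
  6 left: {4,5,6,7,8,9}→6
  7 left: {3,4,5,6,7,8,9}→6
  8 left: {2,3,4,5,6,7,8,9}→6
  placing 0:k first → 6 extensions

6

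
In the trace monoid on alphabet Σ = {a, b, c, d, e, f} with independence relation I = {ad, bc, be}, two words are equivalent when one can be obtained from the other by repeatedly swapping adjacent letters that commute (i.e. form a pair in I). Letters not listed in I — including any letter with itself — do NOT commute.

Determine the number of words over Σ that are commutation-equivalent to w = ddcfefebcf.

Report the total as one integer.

drop 0:d onto floor
drop 1:d onto {0:d}
drop 2:c onto {1:d}
drop 3:f onto {2:c}
drop 4:e onto {3:f}
drop 5:f onto {4:e}
drop 6:e onto {5:f}
drop 7:b onto {5:f}
drop 8:c onto {6:e}
drop 9:f onto {7:b, 8:c}
ground layer = {0:d}
drop-orders for the pieces not yet dropped (sum over which currently-grounded one goes next):
  1 to go: {9} 1
  2 to go: {7,9} 1  {8,9} 1
  3 to go: {6,8,9} 1  {7,8,9} 2
  4 to go: {6,7,8,9} 3
  5 to go: {5,6,7,8,9} 3
  6 to go: {4,5,6,7,8,9} 3
  7 to go: {3,4,5,6,7,8,9} 3
  8 to go: {2,3,4,5,6,7,8,9} 3
  if 0:d drops first: 3 orders

3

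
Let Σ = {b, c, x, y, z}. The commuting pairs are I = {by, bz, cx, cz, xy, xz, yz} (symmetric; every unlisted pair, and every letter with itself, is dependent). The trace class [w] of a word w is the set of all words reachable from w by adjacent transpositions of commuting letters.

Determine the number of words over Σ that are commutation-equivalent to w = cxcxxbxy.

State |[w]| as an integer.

piece 0:c — minimal
piece 1:x — minimal
piece 2:c rests on {0:c}
piece 3:x rests on {1:x}
piece 4:x rests on {3:x}
piece 5:b rests on {2:c, 4:x}
piece 6:x rests on {5:b}
piece 7:y rests on {2:c}
minimal pieces: {0:c, 1:x}
ways to finish when only these pieces remain (= sum over removing one remaining piece with nothing left below it):
  1 left: {6}→1  {7}→1
  2 left: {5,6}→1  {6,7}→2
  3 left: {4,5,6}→1  {5,6,7}→3
  4 left: {2,5,6,7}→3  {3,4,5,6}→1  {4,5,6,7}→4
  5 left: {0,2,5,6,7}→3  {1,3,4,5,6}→1  {2,4,5,6,7}→7  {3,4,5,6,7}→5
  6 left: {0,2,4,5,6,7}→10  {1,3,4,5,6,7}→6  {2,3,4,5,6,7}→12
  placing 0:c first → 18 extensions
  placing 1:x first → 22 extensions
total linear extensions = 40

40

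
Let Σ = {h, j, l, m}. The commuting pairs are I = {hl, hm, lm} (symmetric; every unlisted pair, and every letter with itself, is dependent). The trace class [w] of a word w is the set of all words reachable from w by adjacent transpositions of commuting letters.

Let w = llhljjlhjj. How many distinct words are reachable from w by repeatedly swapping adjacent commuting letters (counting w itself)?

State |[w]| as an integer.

#0=l has no predecessor
#1=l depends on [0:l]
#2=h has no predecessor
#3=l depends on [1:l]
#4=j depends on [2:h, 3:l]
#5=j depends on [4:j]
#6=l depends on [5:j]
#7=h depends on [5:j]
#8=j depends on [6:l, 7:h]
#9=j depends on [8:j]
sources: [0:l, 2:h]
N(rest) = Σ N(rest − s) over sources s of rest; N(one piece) = 1:
  size 1 → [9]=1
  size 2 → [8,9]=1
  size 3 → [6,8,9]=1  [7,8,9]=1
  size 4 → [6,7,8,9]=2
  size 5 → [5,6,7,8,9]=2
  size 6 → [4,5,6,7,8,9]=2
  size 7 → [2,4,5,6,7,8,9]=2  [3,4,5,6,7,8,9]=2
  size 8 → [1,3,4,5,6,7,8,9]=2  [2,3,4,5,6,7,8,9]=4
  first=0(l) contributes 6
  first=2(h) contributes 2
|[w]| = 8

8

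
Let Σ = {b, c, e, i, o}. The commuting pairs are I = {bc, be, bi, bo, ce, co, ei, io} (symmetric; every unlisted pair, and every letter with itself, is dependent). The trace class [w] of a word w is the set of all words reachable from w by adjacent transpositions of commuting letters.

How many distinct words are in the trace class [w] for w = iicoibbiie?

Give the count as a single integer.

1260

0(i) covers ∅
1(i) covers 0:i
2(c) covers 1:i
3(o) covers ∅
4(i) covers 2:c
5(b) covers ∅
6(b) covers 5:b
7(i) covers 4:i
8(i) covers 7:i
9(e) covers 3:o
floor of heap: 0:i, 3:o, 5:b
completions by unplaced set U, small U first (add the entries for U minus each lowest piece of U):
  |U|=1: {6}:1  {8}:1  {9}:1
  |U|=2: {3,9}:1  {5,6}:1  {6,8}:2  {6,9}:2  {7,8}:1  {8,9}:2
  |U|=3: {3,6,9}:3  {3,8,9}:3  {4,7,8}:1  {5,6,8}:3  {5,6,9}:3  {6,7,8}:3  {6,8,9}:6  {7,8,9}:3
  |U|=4: {2,4,7,8}:1  {3,5,6,9}:6  {3,6,8,9}:12  {3,7,8,9}:6  {4,6,7,8}:4  {4,7,8,9}:4  {5,6,7,8}:6  {5,6,8,9}:12  {6,7,8,9}:12
  |U|=5: {1,2,4,7,8}:1  {2,4,6,7,8}:5  {2,4,7,8,9}:5  {3,4,7,8,9}:10  {3,5,6,8,9}:30  {3,6,7,8,9}:30  {4,5,6,7,8}:10  {4,6,7,8,9}:20  {5,6,7,8,9}:30
  |U|=6: {0,1,2,4,7,8}:1  {1,2,4,6,7,8}:6  {1,2,4,7,8,9}:6  {2,3,4,7,8,9}:15  {2,4,5,6,7,8}:15  {2,4,6,7,8,9}:30  {3,4,6,7,8,9}:60  {3,5,6,7,8,9}:90  {4,5,6,7,8,9}:60
  |U|=7: {0,1,2,4,6,7,8}:7  {0,1,2,4,7,8,9}:7  {1,2,3,4,7,8,9}:21  {1,2,4,5,6,7,8}:21  {1,2,4,6,7,8,9}:42  {2,3,4,6,7,8,9}:105  {2,4,5,6,7,8,9}:105  {3,4,5,6,7,8,9}:210
  |U|=8: {0,1,2,3,4,7,8,9}:28  {0,1,2,4,5,6,7,8}:28  {0,1,2,4,6,7,8,9}:56  {1,2,3,4,6,7,8,9}:168  {1,2,4,5,6,7,8,9}:168  {2,3,4,5,6,7,8,9}:420
  start at 0(i): 756
  start at 3(o): 252
  start at 5(b): 252
sum over floor = 1260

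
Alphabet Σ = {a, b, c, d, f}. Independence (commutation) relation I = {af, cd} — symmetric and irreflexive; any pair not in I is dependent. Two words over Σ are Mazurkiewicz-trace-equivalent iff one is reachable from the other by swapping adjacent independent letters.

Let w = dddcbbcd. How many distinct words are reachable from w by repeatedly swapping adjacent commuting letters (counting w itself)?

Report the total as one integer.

8

piece 0:d — minimal
piece 1:d rests on {0:d}
piece 2:d rests on {1:d}
piece 3:c — minimal
piece 4:b rests on {2:d, 3:c}
piece 5:b rests on {4:b}
piece 6:c rests on {5:b}
piece 7:d rests on {5:b}
minimal pieces: {0:d, 3:c}
ways to finish when only these pieces remain (= sum over removing one remaining piece with nothing left below it):
  1 left: {6}→1  {7}→1
  2 left: {6,7}→2
  3 left: {5,6,7}→2
  4 left: {4,5,6,7}→2
  5 left: {2,4,5,6,7}→2  {3,4,5,6,7}→2
  6 left: {1,2,4,5,6,7}→2  {2,3,4,5,6,7}→4
  placing 0:d first → 6 extensions
  placing 3:c first → 2 extensions
total linear extensions = 8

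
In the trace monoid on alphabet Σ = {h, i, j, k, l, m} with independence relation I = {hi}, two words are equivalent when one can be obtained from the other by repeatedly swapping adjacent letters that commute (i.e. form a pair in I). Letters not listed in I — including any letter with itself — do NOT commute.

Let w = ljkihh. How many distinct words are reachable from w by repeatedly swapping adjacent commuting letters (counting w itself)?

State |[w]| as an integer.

piece 0:l — minimal
piece 1:j rests on {0:l}
piece 2:k rests on {1:j}
piece 3:i rests on {2:k}
piece 4:h rests on {2:k}
piece 5:h rests on {4:h}
minimal pieces: {0:l}
ways to finish when only these pieces remain (= sum over removing one remaining piece with nothing left below it):
  1 left: {3}→1  {5}→1
  2 left: {3,5}→2  {4,5}→1
  3 left: {3,4,5}→3
  4 left: {2,3,4,5}→3
  placing 0:l first → 3 extensions

3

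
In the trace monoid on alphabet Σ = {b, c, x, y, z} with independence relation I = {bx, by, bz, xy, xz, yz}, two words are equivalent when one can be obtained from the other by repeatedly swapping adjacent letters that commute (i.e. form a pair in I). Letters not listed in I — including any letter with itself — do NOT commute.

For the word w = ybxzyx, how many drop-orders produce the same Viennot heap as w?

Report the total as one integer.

#0=y has no predecessor
#1=b has no predecessor
#2=x has no predecessor
#3=z has no predecessor
#4=y depends on [0:y]
#5=x depends on [2:x]
sources: [0:y, 1:b, 2:x, 3:z]
N(rest) = Σ N(rest − s) over sources s of rest; N(one piece) = 1:
  size 1 → [1]=1  [3]=1  [4]=1  [5]=1
  size 2 → [0,4]=1  [1,3]=2  [1,4]=2  [1,5]=2  [2,5]=1  [3,4]=2  [3,5]=2  [4,5]=2
  size 3 → [0,1,4]=3  [0,3,4]=3  [0,4,5]=3  [1,2,5]=3  [1,3,4]=6  [1,3,5]=6  [1,4,5]=6  [2,3,5]=3  [2,4,5]=3  [3,4,5]=6
  size 4 → [0,1,3,4]=12  [0,1,4,5]=12  [0,2,4,5]=6  [0,3,4,5]=12  [1,2,3,5]=12  [1,2,4,5]=12  [1,3,4,5]=24  [2,3,4,5]=12
  first=0(y) contributes 60
  first=1(b) contributes 30
  first=2(x) contributes 60
  first=3(z) contributes 30
|[w]| = 180

180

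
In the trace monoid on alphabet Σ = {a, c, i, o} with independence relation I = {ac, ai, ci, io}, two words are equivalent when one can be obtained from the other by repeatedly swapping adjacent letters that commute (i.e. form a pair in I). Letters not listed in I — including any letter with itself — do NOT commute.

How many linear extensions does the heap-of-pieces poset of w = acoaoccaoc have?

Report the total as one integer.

6

0(a) covers ∅
1(c) covers ∅
2(o) covers 0:a, 1:c
3(a) covers 2:o
4(o) covers 3:a
5(c) covers 4:o
6(c) covers 5:c
7(a) covers 4:o
8(o) covers 6:c, 7:a
9(c) covers 8:o
floor of heap: 0:a, 1:c
completions by unplaced set U, small U first (add the entries for U minus each lowest piece of U):
  |U|=1: {9}:1
  |U|=2: {8,9}:1
  |U|=3: {6,8,9}:1  {7,8,9}:1
  |U|=4: {5,6,8,9}:1  {6,7,8,9}:2
  |U|=5: {5,6,7,8,9}:3
  |U|=6: {4,5,6,7,8,9}:3
  |U|=7: {3,4,5,6,7,8,9}:3
  |U|=8: {2,3,4,5,6,7,8,9}:3
  start at 0(a): 3
  start at 1(c): 3
sum over floor = 6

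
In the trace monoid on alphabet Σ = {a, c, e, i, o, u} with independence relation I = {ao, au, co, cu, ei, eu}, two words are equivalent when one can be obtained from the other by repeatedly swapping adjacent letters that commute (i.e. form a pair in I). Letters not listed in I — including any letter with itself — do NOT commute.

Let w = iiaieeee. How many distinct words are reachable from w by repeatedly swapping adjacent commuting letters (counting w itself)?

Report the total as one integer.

piece 0:i — minimal
piece 1:i rests on {0:i}
piece 2:a rests on {1:i}
piece 3:i rests on {2:a}
piece 4:e rests on {2:a}
piece 5:e rests on {4:e}
piece 6:e rests on {5:e}
piece 7:e rests on {6:e}
minimal pieces: {0:i}
ways to finish when only these pieces remain (= sum over removing one remaining piece with nothing left below it):
  1 left: {3}→1  {7}→1
  2 left: {3,7}→2  {6,7}→1
  3 left: {3,6,7}→3  {5,6,7}→1
  4 left: {3,5,6,7}→4  {4,5,6,7}→1
  5 left: {3,4,5,6,7}→5
  6 left: {2,3,4,5,6,7}→5
  placing 0:i first → 5 extensions

5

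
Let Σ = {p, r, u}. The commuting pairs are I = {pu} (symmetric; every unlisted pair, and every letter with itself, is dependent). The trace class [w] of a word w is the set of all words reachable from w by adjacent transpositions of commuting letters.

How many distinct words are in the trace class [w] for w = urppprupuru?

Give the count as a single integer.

3

0(u) covers ∅
1(r) covers 0:u
2(p) covers 1:r
3(p) covers 2:p
4(p) covers 3:p
5(r) covers 4:p
6(u) covers 5:r
7(p) covers 5:r
8(u) covers 6:u
9(r) covers 7:p, 8:u
10(u) covers 9:r
floor of heap: 0:u
completions by unplaced set U, small U first (add the entries for U minus each lowest piece of U):
  |U|=1: {10}:1
  |U|=2: {9,10}:1
  |U|=3: {7,9,10}:1  {8,9,10}:1
  |U|=4: {6,8,9,10}:1  {7,8,9,10}:2
  |U|=5: {6,7,8,9,10}:3
  |U|=6: {5,6,7,8,9,10}:3
  |U|=7: {4,5,6,7,8,9,10}:3
  |U|=8: {3,4,5,6,7,8,9,10}:3
  |U|=9: {2,3,4,5,6,7,8,9,10}:3
  start at 0(u): 3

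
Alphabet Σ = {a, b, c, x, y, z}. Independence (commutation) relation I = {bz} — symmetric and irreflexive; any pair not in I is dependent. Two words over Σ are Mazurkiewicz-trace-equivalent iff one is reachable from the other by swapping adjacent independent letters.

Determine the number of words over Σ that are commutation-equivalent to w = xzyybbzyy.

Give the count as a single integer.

0(x) covers ∅
1(z) covers 0:x
2(y) covers 1:z
3(y) covers 2:y
4(b) covers 3:y
5(b) covers 4:b
6(z) covers 3:y
7(y) covers 5:b, 6:z
8(y) covers 7:y
floor of heap: 0:x
completions by unplaced set U, small U first (add the entries for U minus each lowest piece of U):
  |U|=1: {8}:1
  |U|=2: {7,8}:1
  |U|=3: {5,7,8}:1  {6,7,8}:1
  |U|=4: {4,5,7,8}:1  {5,6,7,8}:2
  |U|=5: {4,5,6,7,8}:3
  |U|=6: {3,4,5,6,7,8}:3
  |U|=7: {2,3,4,5,6,7,8}:3
  start at 0(x): 3

3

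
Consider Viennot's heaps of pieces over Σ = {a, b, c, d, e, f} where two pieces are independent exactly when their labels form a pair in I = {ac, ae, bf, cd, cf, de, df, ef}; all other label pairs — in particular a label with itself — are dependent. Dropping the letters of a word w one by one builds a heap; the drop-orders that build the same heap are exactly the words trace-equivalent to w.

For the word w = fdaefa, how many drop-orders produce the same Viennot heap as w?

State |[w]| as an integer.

piece 0:f — minimal
piece 1:d — minimal
piece 2:a rests on {0:f, 1:d}
piece 3:e — minimal
piece 4:f rests on {2:a}
piece 5:a rests on {4:f}
minimal pieces: {0:f, 1:d, 3:e}
ways to finish when only these pieces remain (= sum over removing one remaining piece with nothing left below it):
  1 left: {3}→1  {5}→1
  2 left: {3,5}→2  {4,5}→1
  3 left: {2,4,5}→1  {3,4,5}→3
  4 left: {0,2,4,5}→1  {1,2,4,5}→1  {2,3,4,5}→4
  placing 0:f first → 5 extensions
  placing 1:d first → 5 extensions
  placing 3:e first → 2 extensions
total linear extensions = 12

12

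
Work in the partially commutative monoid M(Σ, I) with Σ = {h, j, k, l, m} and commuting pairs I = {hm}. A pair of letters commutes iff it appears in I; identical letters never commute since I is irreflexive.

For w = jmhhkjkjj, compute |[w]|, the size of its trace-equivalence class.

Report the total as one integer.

3

#0=j has no predecessor
#1=m depends on [0:j]
#2=h depends on [0:j]
#3=h depends on [2:h]
#4=k depends on [1:m, 3:h]
#5=j depends on [4:k]
#6=k depends on [5:j]
#7=j depends on [6:k]
#8=j depends on [7:j]
sources: [0:j]
N(rest) = Σ N(rest − s) over sources s of rest; N(one piece) = 1:
  size 1 → [8]=1
  size 2 → [7,8]=1
  size 3 → [6,7,8]=1
  size 4 → [5,6,7,8]=1
  size 5 → [4,5,6,7,8]=1
  size 6 → [1,4,5,6,7,8]=1  [3,4,5,6,7,8]=1
  size 7 → [1,3,4,5,6,7,8]=2  [2,3,4,5,6,7,8]=1
  first=0(j) contributes 3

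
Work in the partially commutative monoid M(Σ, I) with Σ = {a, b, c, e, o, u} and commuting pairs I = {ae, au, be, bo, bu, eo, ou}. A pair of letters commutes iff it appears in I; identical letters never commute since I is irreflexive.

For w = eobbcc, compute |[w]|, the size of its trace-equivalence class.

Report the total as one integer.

12

#0=e has no predecessor
#1=o has no predecessor
#2=b has no predecessor
#3=b depends on [2:b]
#4=c depends on [0:e, 1:o, 3:b]
#5=c depends on [4:c]
sources: [0:e, 1:o, 2:b]
N(rest) = Σ N(rest − s) over sources s of rest; N(one piece) = 1:
  size 1 → [5]=1
  size 2 → [4,5]=1
  size 3 → [0,4,5]=1  [1,4,5]=1  [3,4,5]=1
  size 4 → [0,1,4,5]=2  [0,3,4,5]=2  [1,3,4,5]=2  [2,3,4,5]=1
  first=0(e) contributes 3
  first=1(o) contributes 3
  first=2(b) contributes 6
|[w]| = 12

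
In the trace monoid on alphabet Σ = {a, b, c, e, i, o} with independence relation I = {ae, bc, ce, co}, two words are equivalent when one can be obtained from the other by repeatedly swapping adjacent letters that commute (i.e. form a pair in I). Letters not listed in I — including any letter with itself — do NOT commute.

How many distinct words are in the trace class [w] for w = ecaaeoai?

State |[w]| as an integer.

10

piece 0:e — minimal
piece 1:c — minimal
piece 2:a rests on {1:c}
piece 3:a rests on {2:a}
piece 4:e rests on {0:e}
piece 5:o rests on {3:a, 4:e}
piece 6:a rests on {5:o}
piece 7:i rests on {6:a}
minimal pieces: {0:e, 1:c}
ways to finish when only these pieces remain (= sum over removing one remaining piece with nothing left below it):
  1 left: {7}→1
  2 left: {6,7}→1
  3 left: {5,6,7}→1
  4 left: {3,5,6,7}→1  {4,5,6,7}→1
  5 left: {0,4,5,6,7}→1  {2,3,5,6,7}→1  {3,4,5,6,7}→2
  6 left: {0,3,4,5,6,7}→3  {1,2,3,5,6,7}→1  {2,3,4,5,6,7}→3
  placing 0:e first → 4 extensions
  placing 1:c first → 6 extensions
total linear extensions = 10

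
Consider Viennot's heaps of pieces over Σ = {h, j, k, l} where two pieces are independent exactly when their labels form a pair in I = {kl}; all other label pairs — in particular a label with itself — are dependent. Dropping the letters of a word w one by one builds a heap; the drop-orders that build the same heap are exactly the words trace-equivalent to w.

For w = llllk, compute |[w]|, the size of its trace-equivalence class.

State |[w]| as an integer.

5

0(l) covers ∅
1(l) covers 0:l
2(l) covers 1:l
3(l) covers 2:l
4(k) covers ∅
floor of heap: 0:l, 4:k
completions by unplaced set U, small U first (add the entries for U minus each lowest piece of U):
  |U|=1: {3}:1  {4}:1
  |U|=2: {2,3}:1  {3,4}:2
  |U|=3: {1,2,3}:1  {2,3,4}:3
  start at 0(l): 4
  start at 4(k): 1
sum over floor = 5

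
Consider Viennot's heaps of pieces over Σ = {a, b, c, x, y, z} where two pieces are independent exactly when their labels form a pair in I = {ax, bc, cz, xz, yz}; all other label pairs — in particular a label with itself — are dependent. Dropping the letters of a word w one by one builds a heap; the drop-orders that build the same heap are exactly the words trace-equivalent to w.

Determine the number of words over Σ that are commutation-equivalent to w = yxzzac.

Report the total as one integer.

#0=y has no predecessor
#1=x depends on [0:y]
#2=z has no predecessor
#3=z depends on [2:z]
#4=a depends on [0:y, 3:z]
#5=c depends on [1:x, 4:a]
sources: [0:y, 2:z]
N(rest) = Σ N(rest − s) over sources s of rest; N(one piece) = 1:
  size 1 → [5]=1
  size 2 → [1,5]=1  [4,5]=1
  size 3 → [1,4,5]=2  [3,4,5]=1
  size 4 → [0,1,4,5]=2  [1,3,4,5]=3  [2,3,4,5]=1
  first=0(y) contributes 4
  first=2(z) contributes 5
|[w]| = 9

9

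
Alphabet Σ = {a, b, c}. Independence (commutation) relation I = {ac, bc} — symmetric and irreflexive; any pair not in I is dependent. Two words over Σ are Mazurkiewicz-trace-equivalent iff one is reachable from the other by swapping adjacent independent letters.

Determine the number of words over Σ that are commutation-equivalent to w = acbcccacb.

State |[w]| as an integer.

126

drop 0:a onto floor
drop 1:c onto floor
drop 2:b onto {0:a}
drop 3:c onto {1:c}
drop 4:c onto {3:c}
drop 5:c onto {4:c}
drop 6:a onto {2:b}
drop 7:c onto {5:c}
drop 8:b onto {6:a}
ground layer = {0:a, 1:c}
drop-orders for the pieces not yet dropped (sum over which currently-grounded one goes next):
  1 to go: {7} 1  {8} 1
  2 to go: {5,7} 1  {6,8} 1  {7,8} 2
  3 to go: {2,6,8} 1  {4,5,7} 1  {5,7,8} 3  {6,7,8} 3
  4 to go: {0,2,6,8} 1  {2,6,7,8} 4  {3,4,5,7} 1  {4,5,7,8} 4  {5,6,7,8} 6
  5 to go: {0,2,6,7,8} 5  {1,3,4,5,7} 1  {2,5,6,7,8} 10  {3,4,5,7,8} 5  {4,5,6,7,8} 10
  6 to go: {0,2,5,6,7,8} 15  {1,3,4,5,7,8} 6  {2,4,5,6,7,8} 20  {3,4,5,6,7,8} 15
  7 to go: {0,2,4,5,6,7,8} 35  {1,3,4,5,6,7,8} 21  {2,3,4,5,6,7,8} 35
  if 0:a drops first: 56 orders
  if 1:c drops first: 70 orders
heap linearizations: 126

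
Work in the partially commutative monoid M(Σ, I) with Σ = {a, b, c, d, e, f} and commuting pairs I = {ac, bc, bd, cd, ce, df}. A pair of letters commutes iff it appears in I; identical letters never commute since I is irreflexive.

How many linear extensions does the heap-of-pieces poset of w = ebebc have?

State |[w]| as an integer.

#0=e has no predecessor
#1=b depends on [0:e]
#2=e depends on [1:b]
#3=b depends on [2:e]
#4=c has no predecessor
sources: [0:e, 4:c]
N(rest) = Σ N(rest − s) over sources s of rest; N(one piece) = 1:
  size 1 → [3]=1  [4]=1
  size 2 → [2,3]=1  [3,4]=2
  size 3 → [1,2,3]=1  [2,3,4]=3
  first=0(e) contributes 4
  first=4(c) contributes 1
|[w]| = 5

5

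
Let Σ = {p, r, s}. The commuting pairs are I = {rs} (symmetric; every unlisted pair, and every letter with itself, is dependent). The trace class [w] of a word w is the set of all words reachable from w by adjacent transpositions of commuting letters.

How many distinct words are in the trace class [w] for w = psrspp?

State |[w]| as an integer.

piece 0:p — minimal
piece 1:s rests on {0:p}
piece 2:r rests on {0:p}
piece 3:s rests on {1:s}
piece 4:p rests on {2:r, 3:s}
piece 5:p rests on {4:p}
minimal pieces: {0:p}
ways to finish when only these pieces remain (= sum over removing one remaining piece with nothing left below it):
  1 left: {5}→1
  2 left: {4,5}→1
  3 left: {2,4,5}→1  {3,4,5}→1
  4 left: {1,3,4,5}→1  {2,3,4,5}→2
  placing 0:p first → 3 extensions

3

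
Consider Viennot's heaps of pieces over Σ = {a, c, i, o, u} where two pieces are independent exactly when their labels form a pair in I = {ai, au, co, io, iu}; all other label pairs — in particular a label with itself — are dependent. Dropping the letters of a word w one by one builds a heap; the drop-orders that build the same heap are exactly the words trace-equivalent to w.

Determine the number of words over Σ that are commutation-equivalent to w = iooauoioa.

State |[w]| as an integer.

72

#0=i has no predecessor
#1=o has no predecessor
#2=o depends on [1:o]
#3=a depends on [2:o]
#4=u depends on [2:o]
#5=o depends on [3:a, 4:u]
#6=i depends on [0:i]
#7=o depends on [5:o]
#8=a depends on [7:o]
sources: [0:i, 1:o]
N(rest) = Σ N(rest − s) over sources s of rest; N(one piece) = 1:
  size 1 → [6]=1  [8]=1
  size 2 → [0,6]=1  [6,8]=2  [7,8]=1
  size 3 → [0,6,8]=3  [5,7,8]=1  [6,7,8]=3
  size 4 → [0,6,7,8]=6  [3,5,7,8]=1  [4,5,7,8]=1  [5,6,7,8]=4
  size 5 → [0,5,6,7,8]=10  [3,4,5,7,8]=2  [3,5,6,7,8]=5  [4,5,6,7,8]=5
  size 6 → [0,3,5,6,7,8]=15  [0,4,5,6,7,8]=15  [2,3,4,5,7,8]=2  [3,4,5,6,7,8]=12
  size 7 → [0,3,4,5,6,7,8]=42  [1,2,3,4,5,7,8]=2  [2,3,4,5,6,7,8]=14
  first=0(i) contributes 16
  first=1(o) contributes 56
|[w]| = 72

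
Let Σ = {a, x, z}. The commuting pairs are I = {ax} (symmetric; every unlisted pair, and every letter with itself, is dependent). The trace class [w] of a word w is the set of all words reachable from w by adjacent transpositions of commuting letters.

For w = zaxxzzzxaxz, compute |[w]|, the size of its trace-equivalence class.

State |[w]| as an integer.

0(z) covers ∅
1(a) covers 0:z
2(x) covers 0:z
3(x) covers 2:x
4(z) covers 1:a, 3:x
5(z) covers 4:z
6(z) covers 5:z
7(x) covers 6:z
8(a) covers 6:z
9(x) covers 7:x
10(z) covers 8:a, 9:x
floor of heap: 0:z
completions by unplaced set U, small U first (add the entries for U minus each lowest piece of U):
  |U|=1: {10}:1
  |U|=2: {8,10}:1  {9,10}:1
  |U|=3: {7,9,10}:1  {8,9,10}:2
  |U|=4: {7,8,9,10}:3
  |U|=5: {6,7,8,9,10}:3
  |U|=6: {5,6,7,8,9,10}:3
  |U|=7: {4,5,6,7,8,9,10}:3
  |U|=8: {1,4,5,6,7,8,9,10}:3  {3,4,5,6,7,8,9,10}:3
  |U|=9: {1,3,4,5,6,7,8,9,10}:6  {2,3,4,5,6,7,8,9,10}:3
  start at 0(z): 9

9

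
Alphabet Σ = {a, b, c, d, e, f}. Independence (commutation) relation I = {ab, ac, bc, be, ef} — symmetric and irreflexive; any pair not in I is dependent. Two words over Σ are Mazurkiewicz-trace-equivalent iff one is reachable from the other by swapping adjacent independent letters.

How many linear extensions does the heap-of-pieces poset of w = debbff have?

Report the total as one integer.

5

drop 0:d onto floor
drop 1:e onto {0:d}
drop 2:b onto {0:d}
drop 3:b onto {2:b}
drop 4:f onto {3:b}
drop 5:f onto {4:f}
ground layer = {0:d}
drop-orders for the pieces not yet dropped (sum over which currently-grounded one goes next):
  1 to go: {1} 1  {5} 1
  2 to go: {1,5} 2  {4,5} 1
  3 to go: {1,4,5} 3  {3,4,5} 1
  4 to go: {1,3,4,5} 4  {2,3,4,5} 1
  if 0:d drops first: 5 orders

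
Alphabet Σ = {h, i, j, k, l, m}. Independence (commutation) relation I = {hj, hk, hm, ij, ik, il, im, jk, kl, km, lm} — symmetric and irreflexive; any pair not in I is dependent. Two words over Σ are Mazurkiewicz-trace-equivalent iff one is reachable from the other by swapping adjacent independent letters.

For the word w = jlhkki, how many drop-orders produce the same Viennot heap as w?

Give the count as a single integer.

15

piece 0:j — minimal
piece 1:l rests on {0:j}
piece 2:h rests on {1:l}
piece 3:k — minimal
piece 4:k rests on {3:k}
piece 5:i rests on {2:h}
minimal pieces: {0:j, 3:k}
ways to finish when only these pieces remain (= sum over removing one remaining piece with nothing left below it):
  1 left: {4}→1  {5}→1
  2 left: {2,5}→1  {3,4}→1  {4,5}→2
  3 left: {1,2,5}→1  {2,4,5}→3  {3,4,5}→3
  4 left: {0,1,2,5}→1  {1,2,4,5}→4  {2,3,4,5}→6
  placing 0:j first → 10 extensions
  placing 3:k first → 5 extensions
total linear extensions = 15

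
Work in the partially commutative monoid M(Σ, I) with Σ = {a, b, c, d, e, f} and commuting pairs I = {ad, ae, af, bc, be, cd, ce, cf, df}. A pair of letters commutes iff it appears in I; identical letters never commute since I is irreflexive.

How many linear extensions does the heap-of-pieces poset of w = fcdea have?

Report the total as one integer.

20

0(f) covers ∅
1(c) covers ∅
2(d) covers ∅
3(e) covers 0:f, 2:d
4(a) covers 1:c
floor of heap: 0:f, 1:c, 2:d
completions by unplaced set U, small U first (add the entries for U minus each lowest piece of U):
  |U|=1: {3}:1  {4}:1
  |U|=2: {0,3}:1  {1,4}:1  {2,3}:1  {3,4}:2
  |U|=3: {0,2,3}:2  {0,3,4}:3  {1,3,4}:3  {2,3,4}:3
  start at 0(f): 6
  start at 1(c): 8
  start at 2(d): 6
sum over floor = 20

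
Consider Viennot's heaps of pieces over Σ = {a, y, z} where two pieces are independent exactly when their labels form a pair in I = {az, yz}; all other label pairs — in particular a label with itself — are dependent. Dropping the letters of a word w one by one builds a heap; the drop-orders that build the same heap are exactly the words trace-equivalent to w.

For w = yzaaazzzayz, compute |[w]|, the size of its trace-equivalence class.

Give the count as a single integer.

462

#0=y has no predecessor
#1=z has no predecessor
#2=a depends on [0:y]
#3=a depends on [2:a]
#4=a depends on [3:a]
#5=z depends on [1:z]
#6=z depends on [5:z]
#7=z depends on [6:z]
#8=a depends on [4:a]
#9=y depends on [8:a]
#10=z depends on [7:z]
sources: [0:y, 1:z]
N(rest) = Σ N(rest − s) over sources s of rest; N(one piece) = 1:
  size 1 → [9]=1  [10]=1
  size 2 → [7,10]=1  [8,9]=1  [9,10]=2
  size 3 → [4,8,9]=1  [6,7,10]=1  [7,9,10]=3  [8,9,10]=3
  size 4 → [3,4,8,9]=1  [4,8,9,10]=4  [5,6,7,10]=1  [6,7,9,10]=4  [7,8,9,10]=6
  size 5 → [1,5,6,7,10]=1  [2,3,4,8,9]=1  [3,4,8,9,10]=5  [4,7,8,9,10]=10  [5,6,7,9,10]=5  [6,7,8,9,10]=10
  size 6 → [0,2,3,4,8,9]=1  [1,5,6,7,9,10]=6  [2,3,4,8,9,10]=6  [3,4,7,8,9,10]=15  [4,6,7,8,9,10]=20  [5,6,7,8,9,10]=15
  size 7 → [0,2,3,4,8,9,10]=7  [1,5,6,7,8,9,10]=21  [2,3,4,7,8,9,10]=21  [3,4,6,7,8,9,10]=35  [4,5,6,7,8,9,10]=35
  size 8 → [0,2,3,4,7,8,9,10]=28  [1,4,5,6,7,8,9,10]=56  [2,3,4,6,7,8,9,10]=56  [3,4,5,6,7,8,9,10]=70
  size 9 → [0,2,3,4,6,7,8,9,10]=84  [1,3,4,5,6,7,8,9,10]=126  [2,3,4,5,6,7,8,9,10]=126
  first=0(y) contributes 252
  first=1(z) contributes 210
|[w]| = 462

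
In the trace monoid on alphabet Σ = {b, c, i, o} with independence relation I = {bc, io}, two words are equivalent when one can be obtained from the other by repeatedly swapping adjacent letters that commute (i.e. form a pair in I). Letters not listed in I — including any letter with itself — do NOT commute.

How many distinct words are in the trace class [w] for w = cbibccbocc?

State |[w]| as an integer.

12

0(c) covers ∅
1(b) covers ∅
2(i) covers 0:c, 1:b
3(b) covers 2:i
4(c) covers 2:i
5(c) covers 4:c
6(b) covers 3:b
7(o) covers 5:c, 6:b
8(c) covers 7:o
9(c) covers 8:c
floor of heap: 0:c, 1:b
completions by unplaced set U, small U first (add the entries for U minus each lowest piece of U):
  |U|=1: {9}:1
  |U|=2: {8,9}:1
  |U|=3: {7,8,9}:1
  |U|=4: {5,7,8,9}:1  {6,7,8,9}:1
  |U|=5: {3,6,7,8,9}:1  {4,5,7,8,9}:1  {5,6,7,8,9}:2
  |U|=6: {3,5,6,7,8,9}:3  {4,5,6,7,8,9}:3
  |U|=7: {3,4,5,6,7,8,9}:6
  |U|=8: {2,3,4,5,6,7,8,9}:6
  start at 0(c): 6
  start at 1(b): 6
sum over floor = 12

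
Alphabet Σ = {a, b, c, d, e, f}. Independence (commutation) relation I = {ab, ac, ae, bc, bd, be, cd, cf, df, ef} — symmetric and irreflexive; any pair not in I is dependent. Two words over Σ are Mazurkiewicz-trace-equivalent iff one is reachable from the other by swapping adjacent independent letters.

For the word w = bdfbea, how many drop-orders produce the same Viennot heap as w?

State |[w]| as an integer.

0(b) covers ∅
1(d) covers ∅
2(f) covers 0:b
3(b) covers 2:f
4(e) covers 1:d
5(a) covers 1:d, 2:f
floor of heap: 0:b, 1:d
completions by unplaced set U, small U first (add the entries for U minus each lowest piece of U):
  |U|=1: {3}:1  {4}:1  {5}:1
  |U|=2: {3,4}:2  {3,5}:2  {4,5}:2
  |U|=3: {1,4,5}:2  {2,3,5}:2  {3,4,5}:6
  |U|=4: {0,2,3,5}:2  {1,3,4,5}:8  {2,3,4,5}:8
  start at 0(b): 16
  start at 1(d): 10
sum over floor = 26

26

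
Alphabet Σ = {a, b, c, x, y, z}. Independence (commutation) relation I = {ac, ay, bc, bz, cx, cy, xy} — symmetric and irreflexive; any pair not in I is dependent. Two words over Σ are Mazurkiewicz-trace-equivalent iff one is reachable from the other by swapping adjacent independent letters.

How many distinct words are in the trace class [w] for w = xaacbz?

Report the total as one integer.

9

0(x) covers ∅
1(a) covers 0:x
2(a) covers 1:a
3(c) covers ∅
4(b) covers 2:a
5(z) covers 2:a, 3:c
floor of heap: 0:x, 3:c
completions by unplaced set U, small U first (add the entries for U minus each lowest piece of U):
  |U|=1: {4}:1  {5}:1
  |U|=2: {3,5}:1  {4,5}:2
  |U|=3: {2,4,5}:2  {3,4,5}:3
  |U|=4: {1,2,4,5}:2  {2,3,4,5}:5
  start at 0(x): 7
  start at 3(c): 2
sum over floor = 9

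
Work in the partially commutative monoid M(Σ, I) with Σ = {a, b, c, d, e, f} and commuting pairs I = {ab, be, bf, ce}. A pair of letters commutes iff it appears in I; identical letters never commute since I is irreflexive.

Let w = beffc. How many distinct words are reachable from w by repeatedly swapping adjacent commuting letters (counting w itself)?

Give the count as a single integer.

drop 0:b onto floor
drop 1:e onto floor
drop 2:f onto {1:e}
drop 3:f onto {2:f}
drop 4:c onto {0:b, 3:f}
ground layer = {0:b, 1:e}
drop-orders for the pieces not yet dropped (sum over which currently-grounded one goes next):
  1 to go: {4} 1
  2 to go: {0,4} 1  {3,4} 1
  3 to go: {0,3,4} 2  {2,3,4} 1
  if 0:b drops first: 1 orders
  if 1:e drops first: 3 orders
heap linearizations: 4

4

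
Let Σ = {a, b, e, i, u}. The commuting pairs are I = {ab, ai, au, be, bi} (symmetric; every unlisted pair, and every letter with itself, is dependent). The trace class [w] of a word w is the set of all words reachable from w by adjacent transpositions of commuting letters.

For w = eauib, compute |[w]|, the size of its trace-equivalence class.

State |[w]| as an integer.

8

0(e) covers ∅
1(a) covers 0:e
2(u) covers 0:e
3(i) covers 2:u
4(b) covers 2:u
floor of heap: 0:e
completions by unplaced set U, small U first (add the entries for U minus each lowest piece of U):
  |U|=1: {1}:1  {3}:1  {4}:1
  |U|=2: {1,3}:2  {1,4}:2  {3,4}:2
  |U|=3: {1,3,4}:6  {2,3,4}:2
  start at 0(e): 8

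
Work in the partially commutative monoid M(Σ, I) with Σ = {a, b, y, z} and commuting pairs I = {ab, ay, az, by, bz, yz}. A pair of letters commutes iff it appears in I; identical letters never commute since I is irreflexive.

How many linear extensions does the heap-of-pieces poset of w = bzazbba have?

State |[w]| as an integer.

#0=b has no predecessor
#1=z has no predecessor
#2=a has no predecessor
#3=z depends on [1:z]
#4=b depends on [0:b]
#5=b depends on [4:b]
#6=a depends on [2:a]
sources: [0:b, 1:z, 2:a]
N(rest) = Σ N(rest − s) over sources s of rest; N(one piece) = 1:
  size 1 → [3]=1  [5]=1  [6]=1
  size 2 → [1,3]=1  [2,6]=1  [3,5]=2  [3,6]=2  [4,5]=1  [5,6]=2
  size 3 → [0,4,5]=1  [1,3,5]=3  [1,3,6]=3  [2,3,6]=3  [2,5,6]=3  [3,4,5]=3  [3,5,6]=6  [4,5,6]=3
  size 4 → [0,3,4,5]=4  [0,4,5,6]=4  [1,2,3,6]=6  [1,3,4,5]=6  [1,3,5,6]=12  [2,3,5,6]=12  [2,4,5,6]=6  [3,4,5,6]=12
  size 5 → [0,1,3,4,5]=10  [0,2,4,5,6]=10  [0,3,4,5,6]=20  [1,2,3,5,6]=30  [1,3,4,5,6]=30  [2,3,4,5,6]=30
  first=0(b) contributes 90
  first=1(z) contributes 60
  first=2(a) contributes 60
|[w]| = 210

210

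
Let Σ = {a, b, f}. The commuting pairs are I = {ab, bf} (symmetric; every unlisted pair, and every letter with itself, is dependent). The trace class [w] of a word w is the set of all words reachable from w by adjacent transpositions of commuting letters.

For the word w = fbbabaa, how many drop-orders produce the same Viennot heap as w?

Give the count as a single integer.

35

0(f) covers ∅
1(b) covers ∅
2(b) covers 1:b
3(a) covers 0:f
4(b) covers 2:b
5(a) covers 3:a
6(a) covers 5:a
floor of heap: 0:f, 1:b
completions by unplaced set U, small U first (add the entries for U minus each lowest piece of U):
  |U|=1: {4}:1  {6}:1
  |U|=2: {2,4}:1  {4,6}:2  {5,6}:1
  |U|=3: {1,2,4}:1  {2,4,6}:3  {3,5,6}:1  {4,5,6}:3
  |U|=4: {0,3,5,6}:1  {1,2,4,6}:4  {2,4,5,6}:6  {3,4,5,6}:4
  |U|=5: {0,3,4,5,6}:5  {1,2,4,5,6}:10  {2,3,4,5,6}:10
  start at 0(f): 20
  start at 1(b): 15
sum over floor = 35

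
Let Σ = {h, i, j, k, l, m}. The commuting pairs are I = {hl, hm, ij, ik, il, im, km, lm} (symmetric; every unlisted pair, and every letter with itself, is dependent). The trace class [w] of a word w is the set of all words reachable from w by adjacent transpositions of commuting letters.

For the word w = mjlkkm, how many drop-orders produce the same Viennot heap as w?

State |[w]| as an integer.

4

piece 0:m — minimal
piece 1:j rests on {0:m}
piece 2:l rests on {1:j}
piece 3:k rests on {2:l}
piece 4:k rests on {3:k}
piece 5:m rests on {1:j}
minimal pieces: {0:m}
ways to finish when only these pieces remain (= sum over removing one remaining piece with nothing left below it):
  1 left: {4}→1  {5}→1
  2 left: {3,4}→1  {4,5}→2
  3 left: {2,3,4}→1  {3,4,5}→3
  4 left: {2,3,4,5}→4
  placing 0:m first → 4 extensions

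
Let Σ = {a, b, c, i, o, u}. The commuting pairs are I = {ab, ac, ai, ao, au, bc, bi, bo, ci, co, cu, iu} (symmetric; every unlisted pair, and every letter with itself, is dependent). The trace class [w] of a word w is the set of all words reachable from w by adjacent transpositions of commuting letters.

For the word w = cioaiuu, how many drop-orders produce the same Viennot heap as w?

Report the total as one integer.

126

#0=c has no predecessor
#1=i has no predecessor
#2=o depends on [1:i]
#3=a has no predecessor
#4=i depends on [2:o]
#5=u depends on [2:o]
#6=u depends on [5:u]
sources: [0:c, 1:i, 3:a]
N(rest) = Σ N(rest − s) over sources s of rest; N(one piece) = 1:
  size 1 → [0]=1  [3]=1  [4]=1  [6]=1
  size 2 → [0,3]=2  [0,4]=2  [0,6]=2  [3,4]=2  [3,6]=2  [4,6]=2  [5,6]=1
  size 3 → [0,3,4]=6  [0,3,6]=6  [0,4,6]=6  [0,5,6]=3  [3,4,6]=6  [3,5,6]=3  [4,5,6]=3
  size 4 → [0,3,4,6]=24  [0,3,5,6]=12  [0,4,5,6]=12  [2,4,5,6]=3  [3,4,5,6]=12
  size 5 → [0,2,4,5,6]=15  [0,3,4,5,6]=60  [1,2,4,5,6]=3  [2,3,4,5,6]=15
  first=0(c) contributes 18
  first=1(i) contributes 90
  first=3(a) contributes 18
|[w]| = 126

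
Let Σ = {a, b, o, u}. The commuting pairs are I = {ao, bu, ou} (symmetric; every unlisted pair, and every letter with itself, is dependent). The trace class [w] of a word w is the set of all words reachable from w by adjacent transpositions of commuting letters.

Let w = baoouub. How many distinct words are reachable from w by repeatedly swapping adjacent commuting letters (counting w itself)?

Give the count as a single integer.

19

0(b) covers ∅
1(a) covers 0:b
2(o) covers 0:b
3(o) covers 2:o
4(u) covers 1:a
5(u) covers 4:u
6(b) covers 1:a, 3:o
floor of heap: 0:b
completions by unplaced set U, small U first (add the entries for U minus each lowest piece of U):
  |U|=1: {5}:1  {6}:1
  |U|=2: {3,6}:1  {4,5}:1  {5,6}:2
  |U|=3: {2,3,6}:1  {3,5,6}:3  {4,5,6}:3
  |U|=4: {1,4,5,6}:3  {2,3,5,6}:4  {3,4,5,6}:6
  |U|=5: {1,3,4,5,6}:9  {2,3,4,5,6}:10
  start at 0(b): 19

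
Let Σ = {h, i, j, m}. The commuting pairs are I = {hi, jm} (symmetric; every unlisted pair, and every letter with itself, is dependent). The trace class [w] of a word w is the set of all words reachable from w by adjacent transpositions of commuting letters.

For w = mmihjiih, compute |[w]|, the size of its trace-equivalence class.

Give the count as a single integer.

6

drop 0:m onto floor
drop 1:m onto {0:m}
drop 2:i onto {1:m}
drop 3:h onto {1:m}
drop 4:j onto {2:i, 3:h}
drop 5:i onto {4:j}
drop 6:i onto {5:i}
drop 7:h onto {4:j}
ground layer = {0:m}
drop-orders for the pieces not yet dropped (sum over which currently-grounded one goes next):
  1 to go: {6} 1  {7} 1
  2 to go: {5,6} 1  {6,7} 2
  3 to go: {5,6,7} 3
  4 to go: {4,5,6,7} 3
  5 to go: {2,4,5,6,7} 3  {3,4,5,6,7} 3
  6 to go: {2,3,4,5,6,7} 6
  if 0:m drops first: 6 orders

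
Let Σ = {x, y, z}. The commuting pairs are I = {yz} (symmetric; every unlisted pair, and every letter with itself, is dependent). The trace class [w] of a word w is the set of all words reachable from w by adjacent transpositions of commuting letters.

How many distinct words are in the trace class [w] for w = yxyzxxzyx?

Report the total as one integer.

0(y) covers ∅
1(x) covers 0:y
2(y) covers 1:x
3(z) covers 1:x
4(x) covers 2:y, 3:z
5(x) covers 4:x
6(z) covers 5:x
7(y) covers 5:x
8(x) covers 6:z, 7:y
floor of heap: 0:y
completions by unplaced set U, small U first (add the entries for U minus each lowest piece of U):
  |U|=1: {8}:1
  |U|=2: {6,8}:1  {7,8}:1
  |U|=3: {6,7,8}:2
  |U|=4: {5,6,7,8}:2
  |U|=5: {4,5,6,7,8}:2
  |U|=6: {2,4,5,6,7,8}:2  {3,4,5,6,7,8}:2
  |U|=7: {2,3,4,5,6,7,8}:4
  start at 0(y): 4

4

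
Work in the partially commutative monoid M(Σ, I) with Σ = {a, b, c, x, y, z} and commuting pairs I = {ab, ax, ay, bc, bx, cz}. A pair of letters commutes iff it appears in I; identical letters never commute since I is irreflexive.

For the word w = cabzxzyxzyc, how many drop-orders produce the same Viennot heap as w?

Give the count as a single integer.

piece 0:c — minimal
piece 1:a rests on {0:c}
piece 2:b — minimal
piece 3:z rests on {1:a, 2:b}
piece 4:x rests on {3:z}
piece 5:z rests on {4:x}
piece 6:y rests on {5:z}
piece 7:x rests on {6:y}
piece 8:z rests on {7:x}
piece 9:y rests on {8:z}
piece 10:c rests on {9:y}
minimal pieces: {0:c, 2:b}
ways to finish when only these pieces remain (= sum over removing one remaining piece with nothing left below it):
  1 left: {10}→1
  2 left: {9,10}→1
  3 left: {8,9,10}→1
  4 left: {7,8,9,10}→1
  5 left: {6,7,8,9,10}→1
  6 left: {5,6,7,8,9,10}→1
  7 left: {4,5,6,7,8,9,10}→1
  8 left: {3,4,5,6,7,8,9,10}→1
  9 left: {1,3,4,5,6,7,8,9,10}→1  {2,3,4,5,6,7,8,9,10}→1
  placing 0:c first → 2 extensions
  placing 2:b first → 1 extensions
total linear extensions = 3

3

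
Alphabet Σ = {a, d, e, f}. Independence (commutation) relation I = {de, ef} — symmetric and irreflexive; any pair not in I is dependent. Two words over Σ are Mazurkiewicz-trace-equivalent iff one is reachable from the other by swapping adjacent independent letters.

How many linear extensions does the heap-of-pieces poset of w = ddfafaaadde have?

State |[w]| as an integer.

0(d) covers ∅
1(d) covers 0:d
2(f) covers 1:d
3(a) covers 2:f
4(f) covers 3:a
5(a) covers 4:f
6(a) covers 5:a
7(a) covers 6:a
8(d) covers 7:a
9(d) covers 8:d
10(e) covers 7:a
floor of heap: 0:d
completions by unplaced set U, small U first (add the entries for U minus each lowest piece of U):
  |U|=1: {9}:1  {10}:1
  |U|=2: {8,9}:1  {9,10}:2
  |U|=3: {8,9,10}:3
  |U|=4: {7,8,9,10}:3
  |U|=5: {6,7,8,9,10}:3
  |U|=6: {5,6,7,8,9,10}:3
  |U|=7: {4,5,6,7,8,9,10}:3
  |U|=8: {3,4,5,6,7,8,9,10}:3
  |U|=9: {2,3,4,5,6,7,8,9,10}:3
  start at 0(d): 3

3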